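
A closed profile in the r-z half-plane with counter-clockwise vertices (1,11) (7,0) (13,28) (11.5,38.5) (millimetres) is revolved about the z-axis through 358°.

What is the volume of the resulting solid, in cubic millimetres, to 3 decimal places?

Profile (r,z), 4 vertices: (1,11) (7,0) (13,28) (11.5,38.5)
edge 0: (1,11)→(7,0)  cross = 1·0 − 7·11 = -77.0000; (r_i+r_j)·cross = 8·-77.0000 = -616.0000
edge 1: (7,0)→(13,28)  cross = 7·28 − 13·0 = 196.0000; (r_i+r_j)·cross = 20·196.0000 = 3920.0000
edge 2: (13,28)→(11.5,38.5)  cross = 13·38.5 − 11.5·28 = 178.5000; (r_i+r_j)·cross = 24.5·178.5000 = 4373.2500
edge 3: (11.5,38.5)→(1,11)  cross = 11.5·11 − 1·38.5 = 88.0000; (r_i+r_j)·cross = 12.5·88.0000 = 1100.0000
Σcross = 385.5000 → A = |Σcross|/2 = 192.7500 mm²
Σ(r_i+r_j)·cross = 8777.2500 → first moment M = |Σ|/6 = 1462.8750
R_c = M/A = 1462.8750/192.7500 = 7.5895 mm
θ = 358° = 6.248279 rad
V = θ·R_c·A = 6.248279·7.5895·192.7500 = 9140.451 mm³

Volume = 9140.451 mm³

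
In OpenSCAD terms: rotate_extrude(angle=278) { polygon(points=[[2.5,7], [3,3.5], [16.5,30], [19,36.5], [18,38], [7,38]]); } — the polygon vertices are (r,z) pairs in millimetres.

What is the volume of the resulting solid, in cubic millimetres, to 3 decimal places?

Profile (r,z), 6 vertices: (2.5,7) (3,3.5) (16.5,30) (19,36.5) (18,38) (7,38)
edge 0: (2.5,7)→(3,3.5)  cross = 2.5·3.5 − 3·7 = -12.2500; (r_i+r_j)·cross = 5.5·-12.2500 = -67.3750
edge 1: (3,3.5)→(16.5,30)  cross = 3·30 − 16.5·3.5 = 32.2500; (r_i+r_j)·cross = 19.5·32.2500 = 628.8750
edge 2: (16.5,30)→(19,36.5)  cross = 16.5·36.5 − 19·30 = 32.2500; (r_i+r_j)·cross = 35.5·32.2500 = 1144.8750
edge 3: (19,36.5)→(18,38)  cross = 19·38 − 18·36.5 = 65.0000; (r_i+r_j)·cross = 37·65.0000 = 2405.0000
edge 4: (18,38)→(7,38)  cross = 18·38 − 7·38 = 418.0000; (r_i+r_j)·cross = 25·418.0000 = 10450.0000
edge 5: (7,38)→(2.5,7)  cross = 7·7 − 2.5·38 = -46.0000; (r_i+r_j)·cross = 9.5·-46.0000 = -437.0000
Σcross = 489.2500 → A = |Σcross|/2 = 244.6250 mm²
Σ(r_i+r_j)·cross = 14124.3750 → first moment M = |Σ|/6 = 2354.0625
R_c = M/A = 2354.0625/244.6250 = 9.6231 mm
θ = 278° = 4.852015 rad
V = θ·R_c·A = 4.852015·9.6231·244.6250 = 11421.947 mm³

Volume = 11421.947 mm³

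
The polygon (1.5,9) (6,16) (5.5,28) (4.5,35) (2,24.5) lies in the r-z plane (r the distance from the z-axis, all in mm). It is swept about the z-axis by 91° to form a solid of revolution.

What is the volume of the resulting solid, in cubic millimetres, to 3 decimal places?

Profile (r,z), 5 vertices: (1.5,9) (6,16) (5.5,28) (4.5,35) (2,24.5)
edge 0: (1.5,9)→(6,16)  cross = 1.5·16 − 6·9 = -30.0000; (r_i+r_j)·cross = 7.5·-30.0000 = -225.0000
edge 1: (6,16)→(5.5,28)  cross = 6·28 − 5.5·16 = 80.0000; (r_i+r_j)·cross = 11.5·80.0000 = 920.0000
edge 2: (5.5,28)→(4.5,35)  cross = 5.5·35 − 4.5·28 = 66.5000; (r_i+r_j)·cross = 10·66.5000 = 665.0000
edge 3: (4.5,35)→(2,24.5)  cross = 4.5·24.5 − 2·35 = 40.2500; (r_i+r_j)·cross = 6.5·40.2500 = 261.6250
edge 4: (2,24.5)→(1.5,9)  cross = 2·9 − 1.5·24.5 = -18.7500; (r_i+r_j)·cross = 3.5·-18.7500 = -65.6250
Σcross = 138.0000 → A = |Σcross|/2 = 69.0000 mm²
Σ(r_i+r_j)·cross = 1556.0000 → first moment M = |Σ|/6 = 259.3333
R_c = M/A = 259.3333/69.0000 = 3.7585 mm
θ = 91° = 1.588250 rad
V = θ·R_c·A = 1.588250·3.7585·69.0000 = 411.886 mm³

Volume = 411.886 mm³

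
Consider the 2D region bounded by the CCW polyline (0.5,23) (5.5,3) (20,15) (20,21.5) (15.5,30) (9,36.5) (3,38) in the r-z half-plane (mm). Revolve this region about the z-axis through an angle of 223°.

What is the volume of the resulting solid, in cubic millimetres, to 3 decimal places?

Profile (r,z), 7 vertices: (0.5,23) (5.5,3) (20,15) (20,21.5) (15.5,30) (9,36.5) (3,38)
edge 0: (0.5,23)→(5.5,3)  cross = 0.5·3 − 5.5·23 = -125.0000; (r_i+r_j)·cross = 6·-125.0000 = -750.0000
edge 1: (5.5,3)→(20,15)  cross = 5.5·15 − 20·3 = 22.5000; (r_i+r_j)·cross = 25.5·22.5000 = 573.7500
edge 2: (20,15)→(20,21.5)  cross = 20·21.5 − 20·15 = 130.0000; (r_i+r_j)·cross = 40·130.0000 = 5200.0000
edge 3: (20,21.5)→(15.5,30)  cross = 20·30 − 15.5·21.5 = 266.7500; (r_i+r_j)·cross = 35.5·266.7500 = 9469.6250
edge 4: (15.5,30)→(9,36.5)  cross = 15.5·36.5 − 9·30 = 295.7500; (r_i+r_j)·cross = 24.5·295.7500 = 7245.8750
edge 5: (9,36.5)→(3,38)  cross = 9·38 − 3·36.5 = 232.5000; (r_i+r_j)·cross = 12·232.5000 = 2790.0000
edge 6: (3,38)→(0.5,23)  cross = 3·23 − 0.5·38 = 50.0000; (r_i+r_j)·cross = 3.5·50.0000 = 175.0000
Σcross = 872.5000 → A = |Σcross|/2 = 436.2500 mm²
Σ(r_i+r_j)·cross = 24704.2500 → first moment M = |Σ|/6 = 4117.3750
R_c = M/A = 4117.3750/436.2500 = 9.4381 mm
θ = 223° = 3.892084 rad
V = θ·R_c·A = 3.892084·9.4381·436.2500 = 16025.170 mm³

Volume = 16025.170 mm³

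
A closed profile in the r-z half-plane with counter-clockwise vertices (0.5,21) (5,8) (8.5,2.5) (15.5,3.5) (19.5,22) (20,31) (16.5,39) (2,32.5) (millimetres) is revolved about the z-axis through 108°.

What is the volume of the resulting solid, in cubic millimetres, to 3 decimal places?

Profile (r,z), 8 vertices: (0.5,21) (5,8) (8.5,2.5) (15.5,3.5) (19.5,22) (20,31) (16.5,39) (2,32.5)
edge 0: (0.5,21)→(5,8)  cross = 0.5·8 − 5·21 = -101.0000; (r_i+r_j)·cross = 5.5·-101.0000 = -555.5000
edge 1: (5,8)→(8.5,2.5)  cross = 5·2.5 − 8.5·8 = -55.5000; (r_i+r_j)·cross = 13.5·-55.5000 = -749.2500
edge 2: (8.5,2.5)→(15.5,3.5)  cross = 8.5·3.5 − 15.5·2.5 = -9.0000; (r_i+r_j)·cross = 24·-9.0000 = -216.0000
edge 3: (15.5,3.5)→(19.5,22)  cross = 15.5·22 − 19.5·3.5 = 272.7500; (r_i+r_j)·cross = 35·272.7500 = 9546.2500
edge 4: (19.5,22)→(20,31)  cross = 19.5·31 − 20·22 = 164.5000; (r_i+r_j)·cross = 39.5·164.5000 = 6497.7500
edge 5: (20,31)→(16.5,39)  cross = 20·39 − 16.5·31 = 268.5000; (r_i+r_j)·cross = 36.5·268.5000 = 9800.2500
edge 6: (16.5,39)→(2,32.5)  cross = 16.5·32.5 − 2·39 = 458.2500; (r_i+r_j)·cross = 18.5·458.2500 = 8477.6250
edge 7: (2,32.5)→(0.5,21)  cross = 2·21 − 0.5·32.5 = 25.7500; (r_i+r_j)·cross = 2.5·25.7500 = 64.3750
Σcross = 1024.2500 → A = |Σcross|/2 = 512.1250 mm²
Σ(r_i+r_j)·cross = 32865.5000 → first moment M = |Σ|/6 = 5477.5833
R_c = M/A = 5477.5833/512.1250 = 10.6958 mm
θ = 108° = 1.884956 rad
V = θ·R_c·A = 1.884956·10.6958·512.1250 = 10325.001 mm³

Volume = 10325.001 mm³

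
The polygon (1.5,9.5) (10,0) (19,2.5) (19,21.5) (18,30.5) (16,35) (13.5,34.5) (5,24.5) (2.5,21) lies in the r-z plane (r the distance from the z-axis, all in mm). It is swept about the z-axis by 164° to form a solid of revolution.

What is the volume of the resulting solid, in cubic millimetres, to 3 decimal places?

Profile (r,z), 9 vertices: (1.5,9.5) (10,0) (19,2.5) (19,21.5) (18,30.5) (16,35) (13.5,34.5) (5,24.5) (2.5,21)
edge 0: (1.5,9.5)→(10,0)  cross = 1.5·0 − 10·9.5 = -95.0000; (r_i+r_j)·cross = 11.5·-95.0000 = -1092.5000
edge 1: (10,0)→(19,2.5)  cross = 10·2.5 − 19·0 = 25.0000; (r_i+r_j)·cross = 29·25.0000 = 725.0000
edge 2: (19,2.5)→(19,21.5)  cross = 19·21.5 − 19·2.5 = 361.0000; (r_i+r_j)·cross = 38·361.0000 = 13718.0000
edge 3: (19,21.5)→(18,30.5)  cross = 19·30.5 − 18·21.5 = 192.5000; (r_i+r_j)·cross = 37·192.5000 = 7122.5000
edge 4: (18,30.5)→(16,35)  cross = 18·35 − 16·30.5 = 142.0000; (r_i+r_j)·cross = 34·142.0000 = 4828.0000
edge 5: (16,35)→(13.5,34.5)  cross = 16·34.5 − 13.5·35 = 79.5000; (r_i+r_j)·cross = 29.5·79.5000 = 2345.2500
edge 6: (13.5,34.5)→(5,24.5)  cross = 13.5·24.5 − 5·34.5 = 158.2500; (r_i+r_j)·cross = 18.5·158.2500 = 2927.6250
edge 7: (5,24.5)→(2.5,21)  cross = 5·21 − 2.5·24.5 = 43.7500; (r_i+r_j)·cross = 7.5·43.7500 = 328.1250
edge 8: (2.5,21)→(1.5,9.5)  cross = 2.5·9.5 − 1.5·21 = -7.7500; (r_i+r_j)·cross = 4·-7.7500 = -31.0000
Σcross = 899.2500 → A = |Σcross|/2 = 449.6250 mm²
Σ(r_i+r_j)·cross = 30871.0000 → first moment M = |Σ|/6 = 5145.1667
R_c = M/A = 5145.1667/449.6250 = 11.4432 mm
θ = 164° = 2.862340 rad
V = θ·R_c·A = 2.862340·11.4432·449.6250 = 14727.216 mm³

Volume = 14727.216 mm³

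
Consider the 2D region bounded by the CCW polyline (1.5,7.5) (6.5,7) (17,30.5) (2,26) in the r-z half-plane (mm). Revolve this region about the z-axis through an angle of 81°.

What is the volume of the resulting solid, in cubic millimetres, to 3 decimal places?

Profile (r,z), 4 vertices: (1.5,7.5) (6.5,7) (17,30.5) (2,26)
edge 0: (1.5,7.5)→(6.5,7)  cross = 1.5·7 − 6.5·7.5 = -38.2500; (r_i+r_j)·cross = 8·-38.2500 = -306.0000
edge 1: (6.5,7)→(17,30.5)  cross = 6.5·30.5 − 17·7 = 79.2500; (r_i+r_j)·cross = 23.5·79.2500 = 1862.3750
edge 2: (17,30.5)→(2,26)  cross = 17·26 − 2·30.5 = 381.0000; (r_i+r_j)·cross = 19·381.0000 = 7239.0000
edge 3: (2,26)→(1.5,7.5)  cross = 2·7.5 − 1.5·26 = -24.0000; (r_i+r_j)·cross = 3.5·-24.0000 = -84.0000
Σcross = 398.0000 → A = |Σcross|/2 = 199.0000 mm²
Σ(r_i+r_j)·cross = 8711.3750 → first moment M = |Σ|/6 = 1451.8958
R_c = M/A = 1451.8958/199.0000 = 7.2960 mm
θ = 81° = 1.413717 rad
V = θ·R_c·A = 1.413717·7.2960·199.0000 = 2052.569 mm³

Volume = 2052.569 mm³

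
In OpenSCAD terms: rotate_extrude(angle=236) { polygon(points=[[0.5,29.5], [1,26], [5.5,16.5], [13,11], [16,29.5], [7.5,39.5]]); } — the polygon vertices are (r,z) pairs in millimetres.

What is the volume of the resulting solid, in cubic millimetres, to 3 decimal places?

Profile (r,z), 6 vertices: (0.5,29.5) (1,26) (5.5,16.5) (13,11) (16,29.5) (7.5,39.5)
edge 0: (0.5,29.5)→(1,26)  cross = 0.5·26 − 1·29.5 = -16.5000; (r_i+r_j)·cross = 1.5·-16.5000 = -24.7500
edge 1: (1,26)→(5.5,16.5)  cross = 1·16.5 − 5.5·26 = -126.5000; (r_i+r_j)·cross = 6.5·-126.5000 = -822.2500
edge 2: (5.5,16.5)→(13,11)  cross = 5.5·11 − 13·16.5 = -154.0000; (r_i+r_j)·cross = 18.5·-154.0000 = -2849.0000
edge 3: (13,11)→(16,29.5)  cross = 13·29.5 − 16·11 = 207.5000; (r_i+r_j)·cross = 29·207.5000 = 6017.5000
edge 4: (16,29.5)→(7.5,39.5)  cross = 16·39.5 − 7.5·29.5 = 410.7500; (r_i+r_j)·cross = 23.5·410.7500 = 9652.6250
edge 5: (7.5,39.5)→(0.5,29.5)  cross = 7.5·29.5 − 0.5·39.5 = 201.5000; (r_i+r_j)·cross = 8·201.5000 = 1612.0000
Σcross = 522.7500 → A = |Σcross|/2 = 261.3750 mm²
Σ(r_i+r_j)·cross = 13586.1250 → first moment M = |Σ|/6 = 2264.3542
R_c = M/A = 2264.3542/261.3750 = 8.6632 mm
θ = 236° = 4.118977 rad
V = θ·R_c·A = 4.118977·8.6632·261.3750 = 9326.823 mm³

Volume = 9326.823 mm³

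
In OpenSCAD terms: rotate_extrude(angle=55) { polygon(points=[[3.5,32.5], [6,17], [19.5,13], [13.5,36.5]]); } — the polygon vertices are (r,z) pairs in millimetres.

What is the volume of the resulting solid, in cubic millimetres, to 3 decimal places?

Volume = 2436.905 mm³

Profile (r,z), 4 vertices: (3.5,32.5) (6,17) (19.5,13) (13.5,36.5)
edge 0: (3.5,32.5)→(6,17)  cross = 3.5·17 − 6·32.5 = -135.5000; (r_i+r_j)·cross = 9.5·-135.5000 = -1287.2500
edge 1: (6,17)→(19.5,13)  cross = 6·13 − 19.5·17 = -253.5000; (r_i+r_j)·cross = 25.5·-253.5000 = -6464.2500
edge 2: (19.5,13)→(13.5,36.5)  cross = 19.5·36.5 − 13.5·13 = 536.2500; (r_i+r_j)·cross = 33·536.2500 = 17696.2500
edge 3: (13.5,36.5)→(3.5,32.5)  cross = 13.5·32.5 − 3.5·36.5 = 311.0000; (r_i+r_j)·cross = 17·311.0000 = 5287.0000
Σcross = 458.2500 → A = |Σcross|/2 = 229.1250 mm²
Σ(r_i+r_j)·cross = 15231.7500 → first moment M = |Σ|/6 = 2538.6250
R_c = M/A = 2538.6250/229.1250 = 11.0797 mm
θ = 55° = 0.959931 rad
V = θ·R_c·A = 0.959931·11.0797·229.1250 = 2436.905 mm³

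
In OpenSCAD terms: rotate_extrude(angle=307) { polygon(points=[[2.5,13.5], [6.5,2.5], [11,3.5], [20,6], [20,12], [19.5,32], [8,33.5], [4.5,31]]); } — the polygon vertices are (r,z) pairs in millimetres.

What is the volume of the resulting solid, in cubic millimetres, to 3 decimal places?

Volume = 28504.634 mm³

Profile (r,z), 8 vertices: (2.5,13.5) (6.5,2.5) (11,3.5) (20,6) (20,12) (19.5,32) (8,33.5) (4.5,31)
edge 0: (2.5,13.5)→(6.5,2.5)  cross = 2.5·2.5 − 6.5·13.5 = -81.5000; (r_i+r_j)·cross = 9·-81.5000 = -733.5000
edge 1: (6.5,2.5)→(11,3.5)  cross = 6.5·3.5 − 11·2.5 = -4.7500; (r_i+r_j)·cross = 17.5·-4.7500 = -83.1250
edge 2: (11,3.5)→(20,6)  cross = 11·6 − 20·3.5 = -4.0000; (r_i+r_j)·cross = 31·-4.0000 = -124.0000
edge 3: (20,6)→(20,12)  cross = 20·12 − 20·6 = 120.0000; (r_i+r_j)·cross = 40·120.0000 = 4800.0000
edge 4: (20,12)→(19.5,32)  cross = 20·32 − 19.5·12 = 406.0000; (r_i+r_j)·cross = 39.5·406.0000 = 16037.0000
edge 5: (19.5,32)→(8,33.5)  cross = 19.5·33.5 − 8·32 = 397.2500; (r_i+r_j)·cross = 27.5·397.2500 = 10924.3750
edge 6: (8,33.5)→(4.5,31)  cross = 8·31 − 4.5·33.5 = 97.2500; (r_i+r_j)·cross = 12.5·97.2500 = 1215.6250
edge 7: (4.5,31)→(2.5,13.5)  cross = 4.5·13.5 − 2.5·31 = -16.7500; (r_i+r_j)·cross = 7·-16.7500 = -117.2500
Σcross = 913.5000 → A = |Σcross|/2 = 456.7500 mm²
Σ(r_i+r_j)·cross = 31919.1250 → first moment M = |Σ|/6 = 5319.8542
R_c = M/A = 5319.8542/456.7500 = 11.6472 mm
θ = 307° = 5.358161 rad
V = θ·R_c·A = 5.358161·11.6472·456.7500 = 28504.634 mm³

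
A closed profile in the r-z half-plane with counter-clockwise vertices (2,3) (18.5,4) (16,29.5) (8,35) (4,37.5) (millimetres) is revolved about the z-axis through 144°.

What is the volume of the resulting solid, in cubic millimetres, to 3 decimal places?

Volume = 10457.158 mm³

Profile (r,z), 5 vertices: (2,3) (18.5,4) (16,29.5) (8,35) (4,37.5)
edge 0: (2,3)→(18.5,4)  cross = 2·4 − 18.5·3 = -47.5000; (r_i+r_j)·cross = 20.5·-47.5000 = -973.7500
edge 1: (18.5,4)→(16,29.5)  cross = 18.5·29.5 − 16·4 = 481.7500; (r_i+r_j)·cross = 34.5·481.7500 = 16620.3750
edge 2: (16,29.5)→(8,35)  cross = 16·35 − 8·29.5 = 324.0000; (r_i+r_j)·cross = 24·324.0000 = 7776.0000
edge 3: (8,35)→(4,37.5)  cross = 8·37.5 − 4·35 = 160.0000; (r_i+r_j)·cross = 12·160.0000 = 1920.0000
edge 4: (4,37.5)→(2,3)  cross = 4·3 − 2·37.5 = -63.0000; (r_i+r_j)·cross = 6·-63.0000 = -378.0000
Σcross = 855.2500 → A = |Σcross|/2 = 427.6250 mm²
Σ(r_i+r_j)·cross = 24964.6250 → first moment M = |Σ|/6 = 4160.7708
R_c = M/A = 4160.7708/427.6250 = 9.7300 mm
θ = 144° = 2.513274 rad
V = θ·R_c·A = 2.513274·9.7300·427.6250 = 10457.158 mm³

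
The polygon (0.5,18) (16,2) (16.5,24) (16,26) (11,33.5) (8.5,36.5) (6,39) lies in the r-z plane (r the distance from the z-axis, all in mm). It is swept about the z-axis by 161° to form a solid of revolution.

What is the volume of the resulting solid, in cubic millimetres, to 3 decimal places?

Volume = 9070.440 mm³

Profile (r,z), 7 vertices: (0.5,18) (16,2) (16.5,24) (16,26) (11,33.5) (8.5,36.5) (6,39)
edge 0: (0.5,18)→(16,2)  cross = 0.5·2 − 16·18 = -287.0000; (r_i+r_j)·cross = 16.5·-287.0000 = -4735.5000
edge 1: (16,2)→(16.5,24)  cross = 16·24 − 16.5·2 = 351.0000; (r_i+r_j)·cross = 32.5·351.0000 = 11407.5000
edge 2: (16.5,24)→(16,26)  cross = 16.5·26 − 16·24 = 45.0000; (r_i+r_j)·cross = 32.5·45.0000 = 1462.5000
edge 3: (16,26)→(11,33.5)  cross = 16·33.5 − 11·26 = 250.0000; (r_i+r_j)·cross = 27·250.0000 = 6750.0000
edge 4: (11,33.5)→(8.5,36.5)  cross = 11·36.5 − 8.5·33.5 = 116.7500; (r_i+r_j)·cross = 19.5·116.7500 = 2276.6250
edge 5: (8.5,36.5)→(6,39)  cross = 8.5·39 − 6·36.5 = 112.5000; (r_i+r_j)·cross = 14.5·112.5000 = 1631.2500
edge 6: (6,39)→(0.5,18)  cross = 6·18 − 0.5·39 = 88.5000; (r_i+r_j)·cross = 6.5·88.5000 = 575.2500
Σcross = 676.7500 → A = |Σcross|/2 = 338.3750 mm²
Σ(r_i+r_j)·cross = 19367.6250 → first moment M = |Σ|/6 = 3227.9375
R_c = M/A = 3227.9375/338.3750 = 9.5395 mm
θ = 161° = 2.809980 rad
V = θ·R_c·A = 2.809980·9.5395·338.3750 = 9070.440 mm³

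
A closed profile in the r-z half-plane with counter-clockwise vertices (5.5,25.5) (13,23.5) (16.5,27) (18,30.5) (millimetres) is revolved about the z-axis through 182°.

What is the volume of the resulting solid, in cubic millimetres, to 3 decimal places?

Profile (r,z), 4 vertices: (5.5,25.5) (13,23.5) (16.5,27) (18,30.5)
edge 0: (5.5,25.5)→(13,23.5)  cross = 5.5·23.5 − 13·25.5 = -202.2500; (r_i+r_j)·cross = 18.5·-202.2500 = -3741.6250
edge 1: (13,23.5)→(16.5,27)  cross = 13·27 − 16.5·23.5 = -36.7500; (r_i+r_j)·cross = 29.5·-36.7500 = -1084.1250
edge 2: (16.5,27)→(18,30.5)  cross = 16.5·30.5 − 18·27 = 17.2500; (r_i+r_j)·cross = 34.5·17.2500 = 595.1250
edge 3: (18,30.5)→(5.5,25.5)  cross = 18·25.5 − 5.5·30.5 = 291.2500; (r_i+r_j)·cross = 23.5·291.2500 = 6844.3750
Σcross = 69.5000 → A = |Σcross|/2 = 34.7500 mm²
Σ(r_i+r_j)·cross = 2613.7500 → first moment M = |Σ|/6 = 435.6250
R_c = M/A = 435.6250/34.7500 = 12.5360 mm
θ = 182° = 3.176499 rad
V = θ·R_c·A = 3.176499·12.5360·34.7500 = 1383.762 mm³

Volume = 1383.762 mm³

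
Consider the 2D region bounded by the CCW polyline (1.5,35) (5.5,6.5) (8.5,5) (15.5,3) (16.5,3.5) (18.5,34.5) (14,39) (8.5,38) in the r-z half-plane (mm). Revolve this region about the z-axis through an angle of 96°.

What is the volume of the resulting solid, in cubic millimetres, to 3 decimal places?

Profile (r,z), 8 vertices: (1.5,35) (5.5,6.5) (8.5,5) (15.5,3) (16.5,3.5) (18.5,34.5) (14,39) (8.5,38)
edge 0: (1.5,35)→(5.5,6.5)  cross = 1.5·6.5 − 5.5·35 = -182.7500; (r_i+r_j)·cross = 7·-182.7500 = -1279.2500
edge 1: (5.5,6.5)→(8.5,5)  cross = 5.5·5 − 8.5·6.5 = -27.7500; (r_i+r_j)·cross = 14·-27.7500 = -388.5000
edge 2: (8.5,5)→(15.5,3)  cross = 8.5·3 − 15.5·5 = -52.0000; (r_i+r_j)·cross = 24·-52.0000 = -1248.0000
edge 3: (15.5,3)→(16.5,3.5)  cross = 15.5·3.5 − 16.5·3 = 4.7500; (r_i+r_j)·cross = 32·4.7500 = 152.0000
edge 4: (16.5,3.5)→(18.5,34.5)  cross = 16.5·34.5 − 18.5·3.5 = 504.5000; (r_i+r_j)·cross = 35·504.5000 = 17657.5000
edge 5: (18.5,34.5)→(14,39)  cross = 18.5·39 − 14·34.5 = 238.5000; (r_i+r_j)·cross = 32.5·238.5000 = 7751.2500
edge 6: (14,39)→(8.5,38)  cross = 14·38 − 8.5·39 = 200.5000; (r_i+r_j)·cross = 22.5·200.5000 = 4511.2500
edge 7: (8.5,38)→(1.5,35)  cross = 8.5·35 − 1.5·38 = 240.5000; (r_i+r_j)·cross = 10·240.5000 = 2405.0000
Σcross = 926.2500 → A = |Σcross|/2 = 463.1250 mm²
Σ(r_i+r_j)·cross = 29561.2500 → first moment M = |Σ|/6 = 4926.8750
R_c = M/A = 4926.8750/463.1250 = 10.6383 mm
θ = 96° = 1.675516 rad
V = θ·R_c·A = 1.675516·10.6383·463.1250 = 8255.058 mm³

Volume = 8255.058 mm³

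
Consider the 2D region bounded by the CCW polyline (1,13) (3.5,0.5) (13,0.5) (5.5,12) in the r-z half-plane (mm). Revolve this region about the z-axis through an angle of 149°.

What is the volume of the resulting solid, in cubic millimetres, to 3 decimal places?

Volume = 1274.698 mm³

Profile (r,z), 4 vertices: (1,13) (3.5,0.5) (13,0.5) (5.5,12)
edge 0: (1,13)→(3.5,0.5)  cross = 1·0.5 − 3.5·13 = -45.0000; (r_i+r_j)·cross = 4.5·-45.0000 = -202.5000
edge 1: (3.5,0.5)→(13,0.5)  cross = 3.5·0.5 − 13·0.5 = -4.7500; (r_i+r_j)·cross = 16.5·-4.7500 = -78.3750
edge 2: (13,0.5)→(5.5,12)  cross = 13·12 − 5.5·0.5 = 153.2500; (r_i+r_j)·cross = 18.5·153.2500 = 2835.1250
edge 3: (5.5,12)→(1,13)  cross = 5.5·13 − 1·12 = 59.5000; (r_i+r_j)·cross = 6.5·59.5000 = 386.7500
Σcross = 163.0000 → A = |Σcross|/2 = 81.5000 mm²
Σ(r_i+r_j)·cross = 2941.0000 → first moment M = |Σ|/6 = 490.1667
R_c = M/A = 490.1667/81.5000 = 6.0143 mm
θ = 149° = 2.600541 rad
V = θ·R_c·A = 2.600541·6.0143·81.5000 = 1274.698 mm³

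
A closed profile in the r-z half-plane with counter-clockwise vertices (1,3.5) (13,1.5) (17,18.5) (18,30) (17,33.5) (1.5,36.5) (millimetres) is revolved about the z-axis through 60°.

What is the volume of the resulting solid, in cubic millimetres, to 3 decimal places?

Volume = 4495.183 mm³

Profile (r,z), 6 vertices: (1,3.5) (13,1.5) (17,18.5) (18,30) (17,33.5) (1.5,36.5)
edge 0: (1,3.5)→(13,1.5)  cross = 1·1.5 − 13·3.5 = -44.0000; (r_i+r_j)·cross = 14·-44.0000 = -616.0000
edge 1: (13,1.5)→(17,18.5)  cross = 13·18.5 − 17·1.5 = 215.0000; (r_i+r_j)·cross = 30·215.0000 = 6450.0000
edge 2: (17,18.5)→(18,30)  cross = 17·30 − 18·18.5 = 177.0000; (r_i+r_j)·cross = 35·177.0000 = 6195.0000
edge 3: (18,30)→(17,33.5)  cross = 18·33.5 − 17·30 = 93.0000; (r_i+r_j)·cross = 35·93.0000 = 3255.0000
edge 4: (17,33.5)→(1.5,36.5)  cross = 17·36.5 − 1.5·33.5 = 570.2500; (r_i+r_j)·cross = 18.5·570.2500 = 10549.6250
edge 5: (1.5,36.5)→(1,3.5)  cross = 1.5·3.5 − 1·36.5 = -31.2500; (r_i+r_j)·cross = 2.5·-31.2500 = -78.1250
Σcross = 980.0000 → A = |Σcross|/2 = 490.0000 mm²
Σ(r_i+r_j)·cross = 25755.5000 → first moment M = |Σ|/6 = 4292.5833
R_c = M/A = 4292.5833/490.0000 = 8.7604 mm
θ = 60° = 1.047198 rad
V = θ·R_c·A = 1.047198·8.7604·490.0000 = 4495.183 mm³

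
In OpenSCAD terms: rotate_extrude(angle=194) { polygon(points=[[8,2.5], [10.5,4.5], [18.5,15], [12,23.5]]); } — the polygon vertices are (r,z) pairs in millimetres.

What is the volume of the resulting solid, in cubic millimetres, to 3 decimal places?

Profile (r,z), 4 vertices: (8,2.5) (10.5,4.5) (18.5,15) (12,23.5)
edge 0: (8,2.5)→(10.5,4.5)  cross = 8·4.5 − 10.5·2.5 = 9.7500; (r_i+r_j)·cross = 18.5·9.7500 = 180.3750
edge 1: (10.5,4.5)→(18.5,15)  cross = 10.5·15 − 18.5·4.5 = 74.2500; (r_i+r_j)·cross = 29·74.2500 = 2153.2500
edge 2: (18.5,15)→(12,23.5)  cross = 18.5·23.5 − 12·15 = 254.7500; (r_i+r_j)·cross = 30.5·254.7500 = 7769.8750
edge 3: (12,23.5)→(8,2.5)  cross = 12·2.5 − 8·23.5 = -158.0000; (r_i+r_j)·cross = 20·-158.0000 = -3160.0000
Σcross = 180.7500 → A = |Σcross|/2 = 90.3750 mm²
Σ(r_i+r_j)·cross = 6943.5000 → first moment M = |Σ|/6 = 1157.2500
R_c = M/A = 1157.2500/90.3750 = 12.8050 mm
θ = 194° = 3.385939 rad
V = θ·R_c·A = 3.385939·12.8050·90.3750 = 3918.378 mm³

Volume = 3918.378 mm³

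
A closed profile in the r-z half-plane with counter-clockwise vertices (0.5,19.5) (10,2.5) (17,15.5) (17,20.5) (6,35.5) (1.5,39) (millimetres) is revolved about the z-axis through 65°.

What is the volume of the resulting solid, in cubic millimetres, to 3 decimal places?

Volume = 3085.695 mm³

Profile (r,z), 6 vertices: (0.5,19.5) (10,2.5) (17,15.5) (17,20.5) (6,35.5) (1.5,39)
edge 0: (0.5,19.5)→(10,2.5)  cross = 0.5·2.5 − 10·19.5 = -193.7500; (r_i+r_j)·cross = 10.5·-193.7500 = -2034.3750
edge 1: (10,2.5)→(17,15.5)  cross = 10·15.5 − 17·2.5 = 112.5000; (r_i+r_j)·cross = 27·112.5000 = 3037.5000
edge 2: (17,15.5)→(17,20.5)  cross = 17·20.5 − 17·15.5 = 85.0000; (r_i+r_j)·cross = 34·85.0000 = 2890.0000
edge 3: (17,20.5)→(6,35.5)  cross = 17·35.5 − 6·20.5 = 480.5000; (r_i+r_j)·cross = 23·480.5000 = 11051.5000
edge 4: (6,35.5)→(1.5,39)  cross = 6·39 − 1.5·35.5 = 180.7500; (r_i+r_j)·cross = 7.5·180.7500 = 1355.6250
edge 5: (1.5,39)→(0.5,19.5)  cross = 1.5·19.5 − 0.5·39 = 9.7500; (r_i+r_j)·cross = 2·9.7500 = 19.5000
Σcross = 674.7500 → A = |Σcross|/2 = 337.3750 mm²
Σ(r_i+r_j)·cross = 16319.7500 → first moment M = |Σ|/6 = 2719.9583
R_c = M/A = 2719.9583/337.3750 = 8.0621 mm
θ = 65° = 1.134464 rad
V = θ·R_c·A = 1.134464·8.0621·337.3750 = 3085.695 mm³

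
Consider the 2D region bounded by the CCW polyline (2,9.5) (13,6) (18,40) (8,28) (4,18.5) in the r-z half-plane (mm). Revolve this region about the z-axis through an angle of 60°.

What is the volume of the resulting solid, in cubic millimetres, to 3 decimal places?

Profile (r,z), 5 vertices: (2,9.5) (13,6) (18,40) (8,28) (4,18.5)
edge 0: (2,9.5)→(13,6)  cross = 2·6 − 13·9.5 = -111.5000; (r_i+r_j)·cross = 15·-111.5000 = -1672.5000
edge 1: (13,6)→(18,40)  cross = 13·40 − 18·6 = 412.0000; (r_i+r_j)·cross = 31·412.0000 = 12772.0000
edge 2: (18,40)→(8,28)  cross = 18·28 − 8·40 = 184.0000; (r_i+r_j)·cross = 26·184.0000 = 4784.0000
edge 3: (8,28)→(4,18.5)  cross = 8·18.5 − 4·28 = 36.0000; (r_i+r_j)·cross = 12·36.0000 = 432.0000
edge 4: (4,18.5)→(2,9.5)  cross = 4·9.5 − 2·18.5 = 1.0000; (r_i+r_j)·cross = 6·1.0000 = 6.0000
Σcross = 521.5000 → A = |Σcross|/2 = 260.7500 mm²
Σ(r_i+r_j)·cross = 16321.5000 → first moment M = |Σ|/6 = 2720.2500
R_c = M/A = 2720.2500/260.7500 = 10.4324 mm
θ = 60° = 1.047198 rad
V = θ·R_c·A = 1.047198·10.4324·260.7500 = 2848.639 mm³

Volume = 2848.639 mm³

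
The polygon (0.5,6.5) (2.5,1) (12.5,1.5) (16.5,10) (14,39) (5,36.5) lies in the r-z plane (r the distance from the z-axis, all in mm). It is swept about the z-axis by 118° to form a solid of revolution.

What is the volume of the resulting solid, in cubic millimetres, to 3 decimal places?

Volume = 8295.577 mm³

Profile (r,z), 6 vertices: (0.5,6.5) (2.5,1) (12.5,1.5) (16.5,10) (14,39) (5,36.5)
edge 0: (0.5,6.5)→(2.5,1)  cross = 0.5·1 − 2.5·6.5 = -15.7500; (r_i+r_j)·cross = 3·-15.7500 = -47.2500
edge 1: (2.5,1)→(12.5,1.5)  cross = 2.5·1.5 − 12.5·1 = -8.7500; (r_i+r_j)·cross = 15·-8.7500 = -131.2500
edge 2: (12.5,1.5)→(16.5,10)  cross = 12.5·10 − 16.5·1.5 = 100.2500; (r_i+r_j)·cross = 29·100.2500 = 2907.2500
edge 3: (16.5,10)→(14,39)  cross = 16.5·39 − 14·10 = 503.5000; (r_i+r_j)·cross = 30.5·503.5000 = 15356.7500
edge 4: (14,39)→(5,36.5)  cross = 14·36.5 − 5·39 = 316.0000; (r_i+r_j)·cross = 19·316.0000 = 6004.0000
edge 5: (5,36.5)→(0.5,6.5)  cross = 5·6.5 − 0.5·36.5 = 14.2500; (r_i+r_j)·cross = 5.5·14.2500 = 78.3750
Σcross = 909.5000 → A = |Σcross|/2 = 454.7500 mm²
Σ(r_i+r_j)·cross = 24167.8750 → first moment M = |Σ|/6 = 4027.9792
R_c = M/A = 4027.9792/454.7500 = 8.8576 mm
θ = 118° = 2.059489 rad
V = θ·R_c·A = 2.059489·8.8576·454.7500 = 8295.577 mm³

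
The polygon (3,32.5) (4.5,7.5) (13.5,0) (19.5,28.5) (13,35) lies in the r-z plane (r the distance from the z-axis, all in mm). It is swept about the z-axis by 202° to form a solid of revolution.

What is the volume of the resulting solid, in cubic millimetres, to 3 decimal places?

Profile (r,z), 5 vertices: (3,32.5) (4.5,7.5) (13.5,0) (19.5,28.5) (13,35)
edge 0: (3,32.5)→(4.5,7.5)  cross = 3·7.5 − 4.5·32.5 = -123.7500; (r_i+r_j)·cross = 7.5·-123.7500 = -928.1250
edge 1: (4.5,7.5)→(13.5,0)  cross = 4.5·0 − 13.5·7.5 = -101.2500; (r_i+r_j)·cross = 18·-101.2500 = -1822.5000
edge 2: (13.5,0)→(19.5,28.5)  cross = 13.5·28.5 − 19.5·0 = 384.7500; (r_i+r_j)·cross = 33·384.7500 = 12696.7500
edge 3: (19.5,28.5)→(13,35)  cross = 19.5·35 − 13·28.5 = 312.0000; (r_i+r_j)·cross = 32.5·312.0000 = 10140.0000
edge 4: (13,35)→(3,32.5)  cross = 13·32.5 − 3·35 = 317.5000; (r_i+r_j)·cross = 16·317.5000 = 5080.0000
Σcross = 789.2500 → A = |Σcross|/2 = 394.6250 mm²
Σ(r_i+r_j)·cross = 25166.1250 → first moment M = |Σ|/6 = 4194.3542
R_c = M/A = 4194.3542/394.6250 = 10.6287 mm
θ = 202° = 3.525565 rad
V = θ·R_c·A = 3.525565·10.6287·394.6250 = 14787.469 mm³

Volume = 14787.469 mm³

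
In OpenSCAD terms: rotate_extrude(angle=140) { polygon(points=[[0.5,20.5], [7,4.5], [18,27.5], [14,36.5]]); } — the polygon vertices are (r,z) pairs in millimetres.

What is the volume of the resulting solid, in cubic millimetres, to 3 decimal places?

Profile (r,z), 4 vertices: (0.5,20.5) (7,4.5) (18,27.5) (14,36.5)
edge 0: (0.5,20.5)→(7,4.5)  cross = 0.5·4.5 − 7·20.5 = -141.2500; (r_i+r_j)·cross = 7.5·-141.2500 = -1059.3750
edge 1: (7,4.5)→(18,27.5)  cross = 7·27.5 − 18·4.5 = 111.5000; (r_i+r_j)·cross = 25·111.5000 = 2787.5000
edge 2: (18,27.5)→(14,36.5)  cross = 18·36.5 − 14·27.5 = 272.0000; (r_i+r_j)·cross = 32·272.0000 = 8704.0000
edge 3: (14,36.5)→(0.5,20.5)  cross = 14·20.5 − 0.5·36.5 = 268.7500; (r_i+r_j)·cross = 14.5·268.7500 = 3896.8750
Σcross = 511.0000 → A = |Σcross|/2 = 255.5000 mm²
Σ(r_i+r_j)·cross = 14329.0000 → first moment M = |Σ|/6 = 2388.1667
R_c = M/A = 2388.1667/255.5000 = 9.3470 mm
θ = 140° = 2.443461 rad
V = θ·R_c·A = 2.443461·9.3470·255.5000 = 5835.392 mm³

Volume = 5835.392 mm³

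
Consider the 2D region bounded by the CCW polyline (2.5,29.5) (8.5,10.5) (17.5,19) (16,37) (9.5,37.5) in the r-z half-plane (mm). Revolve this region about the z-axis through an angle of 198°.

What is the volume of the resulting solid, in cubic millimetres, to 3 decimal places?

Profile (r,z), 5 vertices: (2.5,29.5) (8.5,10.5) (17.5,19) (16,37) (9.5,37.5)
edge 0: (2.5,29.5)→(8.5,10.5)  cross = 2.5·10.5 − 8.5·29.5 = -224.5000; (r_i+r_j)·cross = 11·-224.5000 = -2469.5000
edge 1: (8.5,10.5)→(17.5,19)  cross = 8.5·19 − 17.5·10.5 = -22.2500; (r_i+r_j)·cross = 26·-22.2500 = -578.5000
edge 2: (17.5,19)→(16,37)  cross = 17.5·37 − 16·19 = 343.5000; (r_i+r_j)·cross = 33.5·343.5000 = 11507.2500
edge 3: (16,37)→(9.5,37.5)  cross = 16·37.5 − 9.5·37 = 248.5000; (r_i+r_j)·cross = 25.5·248.5000 = 6336.7500
edge 4: (9.5,37.5)→(2.5,29.5)  cross = 9.5·29.5 − 2.5·37.5 = 186.5000; (r_i+r_j)·cross = 12·186.5000 = 2238.0000
Σcross = 531.7500 → A = |Σcross|/2 = 265.8750 mm²
Σ(r_i+r_j)·cross = 17034.0000 → first moment M = |Σ|/6 = 2839.0000
R_c = M/A = 2839.0000/265.8750 = 10.6780 mm
θ = 198° = 3.455752 rad
V = θ·R_c·A = 3.455752·10.6780·265.8750 = 9810.880 mm³

Volume = 9810.880 mm³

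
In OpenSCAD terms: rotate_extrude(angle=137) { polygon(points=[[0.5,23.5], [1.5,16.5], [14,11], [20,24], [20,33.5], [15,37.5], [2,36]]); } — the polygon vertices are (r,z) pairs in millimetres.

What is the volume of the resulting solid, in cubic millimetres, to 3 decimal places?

Volume = 9885.310 mm³

Profile (r,z), 7 vertices: (0.5,23.5) (1.5,16.5) (14,11) (20,24) (20,33.5) (15,37.5) (2,36)
edge 0: (0.5,23.5)→(1.5,16.5)  cross = 0.5·16.5 − 1.5·23.5 = -27.0000; (r_i+r_j)·cross = 2·-27.0000 = -54.0000
edge 1: (1.5,16.5)→(14,11)  cross = 1.5·11 − 14·16.5 = -214.5000; (r_i+r_j)·cross = 15.5·-214.5000 = -3324.7500
edge 2: (14,11)→(20,24)  cross = 14·24 − 20·11 = 116.0000; (r_i+r_j)·cross = 34·116.0000 = 3944.0000
edge 3: (20,24)→(20,33.5)  cross = 20·33.5 − 20·24 = 190.0000; (r_i+r_j)·cross = 40·190.0000 = 7600.0000
edge 4: (20,33.5)→(15,37.5)  cross = 20·37.5 − 15·33.5 = 247.5000; (r_i+r_j)·cross = 35·247.5000 = 8662.5000
edge 5: (15,37.5)→(2,36)  cross = 15·36 − 2·37.5 = 465.0000; (r_i+r_j)·cross = 17·465.0000 = 7905.0000
edge 6: (2,36)→(0.5,23.5)  cross = 2·23.5 − 0.5·36 = 29.0000; (r_i+r_j)·cross = 2.5·29.0000 = 72.5000
Σcross = 806.0000 → A = |Σcross|/2 = 403.0000 mm²
Σ(r_i+r_j)·cross = 24805.2500 → first moment M = |Σ|/6 = 4134.2083
R_c = M/A = 4134.2083/403.0000 = 10.2586 mm
θ = 137° = 2.391101 rad
V = θ·R_c·A = 2.391101·10.2586·403.0000 = 9885.310 mm³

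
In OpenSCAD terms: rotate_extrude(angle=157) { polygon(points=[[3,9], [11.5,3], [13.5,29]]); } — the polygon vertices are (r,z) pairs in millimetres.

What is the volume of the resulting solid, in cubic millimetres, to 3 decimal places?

Volume = 2979.475 mm³

Profile (r,z), 3 vertices: (3,9) (11.5,3) (13.5,29)
edge 0: (3,9)→(11.5,3)  cross = 3·3 − 11.5·9 = -94.5000; (r_i+r_j)·cross = 14.5·-94.5000 = -1370.2500
edge 1: (11.5,3)→(13.5,29)  cross = 11.5·29 − 13.5·3 = 293.0000; (r_i+r_j)·cross = 25·293.0000 = 7325.0000
edge 2: (13.5,29)→(3,9)  cross = 13.5·9 − 3·29 = 34.5000; (r_i+r_j)·cross = 16.5·34.5000 = 569.2500
Σcross = 233.0000 → A = |Σcross|/2 = 116.5000 mm²
Σ(r_i+r_j)·cross = 6524.0000 → first moment M = |Σ|/6 = 1087.3333
R_c = M/A = 1087.3333/116.5000 = 9.3333 mm
θ = 157° = 2.740167 rad
V = θ·R_c·A = 2.740167·9.3333·116.5000 = 2979.475 mm³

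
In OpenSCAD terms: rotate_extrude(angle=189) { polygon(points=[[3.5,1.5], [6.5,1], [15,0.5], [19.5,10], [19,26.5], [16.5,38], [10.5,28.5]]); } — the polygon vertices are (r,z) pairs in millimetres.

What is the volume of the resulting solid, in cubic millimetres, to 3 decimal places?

Profile (r,z), 7 vertices: (3.5,1.5) (6.5,1) (15,0.5) (19.5,10) (19,26.5) (16.5,38) (10.5,28.5)
edge 0: (3.5,1.5)→(6.5,1)  cross = 3.5·1 − 6.5·1.5 = -6.2500; (r_i+r_j)·cross = 10·-6.2500 = -62.5000
edge 1: (6.5,1)→(15,0.5)  cross = 6.5·0.5 − 15·1 = -11.7500; (r_i+r_j)·cross = 21.5·-11.7500 = -252.6250
edge 2: (15,0.5)→(19.5,10)  cross = 15·10 − 19.5·0.5 = 140.2500; (r_i+r_j)·cross = 34.5·140.2500 = 4838.6250
edge 3: (19.5,10)→(19,26.5)  cross = 19.5·26.5 − 19·10 = 326.7500; (r_i+r_j)·cross = 38.5·326.7500 = 12579.8750
edge 4: (19,26.5)→(16.5,38)  cross = 19·38 − 16.5·26.5 = 284.7500; (r_i+r_j)·cross = 35.5·284.7500 = 10108.6250
edge 5: (16.5,38)→(10.5,28.5)  cross = 16.5·28.5 − 10.5·38 = 71.2500; (r_i+r_j)·cross = 27·71.2500 = 1923.7500
edge 6: (10.5,28.5)→(3.5,1.5)  cross = 10.5·1.5 − 3.5·28.5 = -84.0000; (r_i+r_j)·cross = 14·-84.0000 = -1176.0000
Σcross = 721.0000 → A = |Σcross|/2 = 360.5000 mm²
Σ(r_i+r_j)·cross = 27959.7500 → first moment M = |Σ|/6 = 4659.9583
R_c = M/A = 4659.9583/360.5000 = 12.9264 mm
θ = 189° = 3.298672 rad
V = θ·R_c·A = 3.298672·12.9264·360.5000 = 15371.675 mm³

Volume = 15371.675 mm³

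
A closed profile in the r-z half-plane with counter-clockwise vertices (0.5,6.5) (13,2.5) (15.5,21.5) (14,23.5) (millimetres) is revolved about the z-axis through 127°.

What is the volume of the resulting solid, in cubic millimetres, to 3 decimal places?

Volume = 3233.419 mm³

Profile (r,z), 4 vertices: (0.5,6.5) (13,2.5) (15.5,21.5) (14,23.5)
edge 0: (0.5,6.5)→(13,2.5)  cross = 0.5·2.5 − 13·6.5 = -83.2500; (r_i+r_j)·cross = 13.5·-83.2500 = -1123.8750
edge 1: (13,2.5)→(15.5,21.5)  cross = 13·21.5 − 15.5·2.5 = 240.7500; (r_i+r_j)·cross = 28.5·240.7500 = 6861.3750
edge 2: (15.5,21.5)→(14,23.5)  cross = 15.5·23.5 − 14·21.5 = 63.2500; (r_i+r_j)·cross = 29.5·63.2500 = 1865.8750
edge 3: (14,23.5)→(0.5,6.5)  cross = 14·6.5 − 0.5·23.5 = 79.2500; (r_i+r_j)·cross = 14.5·79.2500 = 1149.1250
Σcross = 300.0000 → A = |Σcross|/2 = 150.0000 mm²
Σ(r_i+r_j)·cross = 8752.5000 → first moment M = |Σ|/6 = 1458.7500
R_c = M/A = 1458.7500/150.0000 = 9.7250 mm
θ = 127° = 2.216568 rad
V = θ·R_c·A = 2.216568·9.7250·150.0000 = 3233.419 mm³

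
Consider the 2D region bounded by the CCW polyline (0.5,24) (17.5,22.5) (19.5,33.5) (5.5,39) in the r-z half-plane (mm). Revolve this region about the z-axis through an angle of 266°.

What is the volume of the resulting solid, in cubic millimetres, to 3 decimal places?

Volume = 10199.159 mm³

Profile (r,z), 4 vertices: (0.5,24) (17.5,22.5) (19.5,33.5) (5.5,39)
edge 0: (0.5,24)→(17.5,22.5)  cross = 0.5·22.5 − 17.5·24 = -408.7500; (r_i+r_j)·cross = 18·-408.7500 = -7357.5000
edge 1: (17.5,22.5)→(19.5,33.5)  cross = 17.5·33.5 − 19.5·22.5 = 147.5000; (r_i+r_j)·cross = 37·147.5000 = 5457.5000
edge 2: (19.5,33.5)→(5.5,39)  cross = 19.5·39 − 5.5·33.5 = 576.2500; (r_i+r_j)·cross = 25·576.2500 = 14406.2500
edge 3: (5.5,39)→(0.5,24)  cross = 5.5·24 − 0.5·39 = 112.5000; (r_i+r_j)·cross = 6·112.5000 = 675.0000
Σcross = 427.5000 → A = |Σcross|/2 = 213.7500 mm²
Σ(r_i+r_j)·cross = 13181.2500 → first moment M = |Σ|/6 = 2196.8750
R_c = M/A = 2196.8750/213.7500 = 10.2778 mm
θ = 266° = 4.642576 rad
V = θ·R_c·A = 4.642576·10.2778·213.7500 = 10199.159 mm³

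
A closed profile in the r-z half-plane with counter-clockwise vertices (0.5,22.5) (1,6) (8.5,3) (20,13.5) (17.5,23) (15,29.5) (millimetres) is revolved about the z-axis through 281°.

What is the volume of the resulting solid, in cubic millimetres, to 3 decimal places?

Profile (r,z), 6 vertices: (0.5,22.5) (1,6) (8.5,3) (20,13.5) (17.5,23) (15,29.5)
edge 0: (0.5,22.5)→(1,6)  cross = 0.5·6 − 1·22.5 = -19.5000; (r_i+r_j)·cross = 1.5·-19.5000 = -29.2500
edge 1: (1,6)→(8.5,3)  cross = 1·3 − 8.5·6 = -48.0000; (r_i+r_j)·cross = 9.5·-48.0000 = -456.0000
edge 2: (8.5,3)→(20,13.5)  cross = 8.5·13.5 − 20·3 = 54.7500; (r_i+r_j)·cross = 28.5·54.7500 = 1560.3750
edge 3: (20,13.5)→(17.5,23)  cross = 20·23 − 17.5·13.5 = 223.7500; (r_i+r_j)·cross = 37.5·223.7500 = 8390.6250
edge 4: (17.5,23)→(15,29.5)  cross = 17.5·29.5 − 15·23 = 171.2500; (r_i+r_j)·cross = 32.5·171.2500 = 5565.6250
edge 5: (15,29.5)→(0.5,22.5)  cross = 15·22.5 − 0.5·29.5 = 322.7500; (r_i+r_j)·cross = 15.5·322.7500 = 5002.6250
Σcross = 705.0000 → A = |Σcross|/2 = 352.5000 mm²
Σ(r_i+r_j)·cross = 20034.0000 → first moment M = |Σ|/6 = 3339.0000
R_c = M/A = 3339.0000/352.5000 = 9.4723 mm
θ = 281° = 4.904375 rad
V = θ·R_c·A = 4.904375·9.4723·352.5000 = 16375.709 mm³

Volume = 16375.709 mm³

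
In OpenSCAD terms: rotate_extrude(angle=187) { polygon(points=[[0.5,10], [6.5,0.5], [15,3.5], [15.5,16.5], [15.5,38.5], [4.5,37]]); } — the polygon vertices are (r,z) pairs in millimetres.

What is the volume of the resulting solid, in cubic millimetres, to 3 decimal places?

Volume = 13314.668 mm³

Profile (r,z), 6 vertices: (0.5,10) (6.5,0.5) (15,3.5) (15.5,16.5) (15.5,38.5) (4.5,37)
edge 0: (0.5,10)→(6.5,0.5)  cross = 0.5·0.5 − 6.5·10 = -64.7500; (r_i+r_j)·cross = 7·-64.7500 = -453.2500
edge 1: (6.5,0.5)→(15,3.5)  cross = 6.5·3.5 − 15·0.5 = 15.2500; (r_i+r_j)·cross = 21.5·15.2500 = 327.8750
edge 2: (15,3.5)→(15.5,16.5)  cross = 15·16.5 − 15.5·3.5 = 193.2500; (r_i+r_j)·cross = 30.5·193.2500 = 5894.1250
edge 3: (15.5,16.5)→(15.5,38.5)  cross = 15.5·38.5 − 15.5·16.5 = 341.0000; (r_i+r_j)·cross = 31·341.0000 = 10571.0000
edge 4: (15.5,38.5)→(4.5,37)  cross = 15.5·37 − 4.5·38.5 = 400.2500; (r_i+r_j)·cross = 20·400.2500 = 8005.0000
edge 5: (4.5,37)→(0.5,10)  cross = 4.5·10 − 0.5·37 = 26.5000; (r_i+r_j)·cross = 5·26.5000 = 132.5000
Σcross = 911.5000 → A = |Σcross|/2 = 455.7500 mm²
Σ(r_i+r_j)·cross = 24477.2500 → first moment M = |Σ|/6 = 4079.5417
R_c = M/A = 4079.5417/455.7500 = 8.9513 mm
θ = 187° = 3.263766 rad
V = θ·R_c·A = 3.263766·8.9513·455.7500 = 13314.668 mm³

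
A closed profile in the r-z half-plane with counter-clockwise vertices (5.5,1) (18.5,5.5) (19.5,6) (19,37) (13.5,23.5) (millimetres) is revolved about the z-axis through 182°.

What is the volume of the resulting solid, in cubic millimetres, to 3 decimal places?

Profile (r,z), 5 vertices: (5.5,1) (18.5,5.5) (19.5,6) (19,37) (13.5,23.5)
edge 0: (5.5,1)→(18.5,5.5)  cross = 5.5·5.5 − 18.5·1 = 11.7500; (r_i+r_j)·cross = 24·11.7500 = 282.0000
edge 1: (18.5,5.5)→(19.5,6)  cross = 18.5·6 − 19.5·5.5 = 3.7500; (r_i+r_j)·cross = 38·3.7500 = 142.5000
edge 2: (19.5,6)→(19,37)  cross = 19.5·37 − 19·6 = 607.5000; (r_i+r_j)·cross = 38.5·607.5000 = 23388.7500
edge 3: (19,37)→(13.5,23.5)  cross = 19·23.5 − 13.5·37 = -53.0000; (r_i+r_j)·cross = 32.5·-53.0000 = -1722.5000
edge 4: (13.5,23.5)→(5.5,1)  cross = 13.5·1 − 5.5·23.5 = -115.7500; (r_i+r_j)·cross = 19·-115.7500 = -2199.2500
Σcross = 454.2500 → A = |Σcross|/2 = 227.1250 mm²
Σ(r_i+r_j)·cross = 19891.5000 → first moment M = |Σ|/6 = 3315.2500
R_c = M/A = 3315.2500/227.1250 = 14.5966 mm
θ = 182° = 3.176499 rad
V = θ·R_c·A = 3.176499·14.5966·227.1250 = 10530.889 mm³

Volume = 10530.889 mm³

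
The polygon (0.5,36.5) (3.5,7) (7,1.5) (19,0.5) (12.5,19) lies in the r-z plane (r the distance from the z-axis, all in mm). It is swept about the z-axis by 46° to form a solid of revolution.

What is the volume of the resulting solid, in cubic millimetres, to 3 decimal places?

Volume = 2057.441 mm³

Profile (r,z), 5 vertices: (0.5,36.5) (3.5,7) (7,1.5) (19,0.5) (12.5,19)
edge 0: (0.5,36.5)→(3.5,7)  cross = 0.5·7 − 3.5·36.5 = -124.2500; (r_i+r_j)·cross = 4·-124.2500 = -497.0000
edge 1: (3.5,7)→(7,1.5)  cross = 3.5·1.5 − 7·7 = -43.7500; (r_i+r_j)·cross = 10.5·-43.7500 = -459.3750
edge 2: (7,1.5)→(19,0.5)  cross = 7·0.5 − 19·1.5 = -25.0000; (r_i+r_j)·cross = 26·-25.0000 = -650.0000
edge 3: (19,0.5)→(12.5,19)  cross = 19·19 − 12.5·0.5 = 354.7500; (r_i+r_j)·cross = 31.5·354.7500 = 11174.6250
edge 4: (12.5,19)→(0.5,36.5)  cross = 12.5·36.5 − 0.5·19 = 446.7500; (r_i+r_j)·cross = 13·446.7500 = 5807.7500
Σcross = 608.5000 → A = |Σcross|/2 = 304.2500 mm²
Σ(r_i+r_j)·cross = 15376.0000 → first moment M = |Σ|/6 = 2562.6667
R_c = M/A = 2562.6667/304.2500 = 8.4229 mm
θ = 46° = 0.802851 rad
V = θ·R_c·A = 0.802851·8.4229·304.2500 = 2057.441 mm³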